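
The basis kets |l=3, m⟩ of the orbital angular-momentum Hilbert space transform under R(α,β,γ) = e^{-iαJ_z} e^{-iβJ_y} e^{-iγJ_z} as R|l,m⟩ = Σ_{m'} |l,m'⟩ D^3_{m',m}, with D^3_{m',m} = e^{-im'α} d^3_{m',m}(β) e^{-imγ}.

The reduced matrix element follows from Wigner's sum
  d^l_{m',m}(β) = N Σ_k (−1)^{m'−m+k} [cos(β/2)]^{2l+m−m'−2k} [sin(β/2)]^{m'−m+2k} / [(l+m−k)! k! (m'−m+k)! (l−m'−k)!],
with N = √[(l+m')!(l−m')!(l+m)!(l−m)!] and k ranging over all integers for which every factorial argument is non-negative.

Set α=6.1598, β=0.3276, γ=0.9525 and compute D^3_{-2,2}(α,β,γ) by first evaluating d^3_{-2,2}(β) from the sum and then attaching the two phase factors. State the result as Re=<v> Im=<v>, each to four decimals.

D^3_{-2,2}(6.1598,0.3276,0.9525) = e^{-i·-2·6.1598}·d^3_{-2,2}(0.3276)·e^{-i·2·0.9525}. Compute d first:
c=cos(0.3276/2)=0.986615, s=sin(0.3276/2)=0.163069; N=√[1·120·120·1]=120.000000
k∈{4,5} keeps every argument non-negative
  k=4: (−1)^0·120.0000/(24)·0.9866^2·0.1631^4 = +0.003441
  k=5: (−1)^1·120.0000/(120)·0.9866^0·0.1631^6 = -0.000019
d^3_{-2,2}(0.3276) = +0.003441 -0.000019 = +0.003423
D = (+0.969706-0.244274i)·(+0.003423)·(-0.328017-0.944672i) = -0.001878-0.002861i

Re=-0.0019 Im=-0.0029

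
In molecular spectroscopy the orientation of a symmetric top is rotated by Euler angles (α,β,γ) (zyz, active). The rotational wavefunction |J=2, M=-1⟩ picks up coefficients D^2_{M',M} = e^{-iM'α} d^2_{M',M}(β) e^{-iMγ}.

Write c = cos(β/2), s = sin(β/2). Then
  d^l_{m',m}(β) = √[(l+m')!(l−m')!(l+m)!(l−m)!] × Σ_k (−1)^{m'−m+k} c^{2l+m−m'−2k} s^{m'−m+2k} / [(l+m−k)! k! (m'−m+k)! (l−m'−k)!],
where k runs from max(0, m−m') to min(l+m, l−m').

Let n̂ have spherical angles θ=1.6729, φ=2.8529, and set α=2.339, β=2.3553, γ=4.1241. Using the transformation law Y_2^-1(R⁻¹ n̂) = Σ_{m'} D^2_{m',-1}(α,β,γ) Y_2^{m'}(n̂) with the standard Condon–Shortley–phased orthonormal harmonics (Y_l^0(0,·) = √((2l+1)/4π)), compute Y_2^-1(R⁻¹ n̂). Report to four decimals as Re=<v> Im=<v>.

Re=-0.0567 Im=0.3814

Need the full column D^2_{m',-1} for m'=−2..2 at α=2.339, β=2.3553, γ=4.1241.
cos(β/2)=0.383097, sin(β/2)=0.923708
d^2_{-2,-1}: single k=1 term ⇒ +0.103870;  D = -0.084376+0.060578i
d^2_{-1,-1}: k∈[0..1] ⇒ +0.021539 -0.375671 = -0.354131;  D = -0.348415-0.063370i
d^2_{0,-1}: k∈[0..1] ⇒ -0.127214 +0.739586 = +0.612371;  D = -0.339828-0.509427i
d^2_{1,-1}: k∈[0..1] ⇒ +0.375671 -0.728013 = -0.352343;  D = +0.074932-0.344283i
d^2_{2,-1}: single k=0 term ⇒ -0.603869;  D = -0.513578+0.317640i
Y_2^{m'}(θ=1.6729,φ=2.8529) and Σ D·Y over m':
  (-0.0844+0.0606i)·(+0.3203+0.2087i)  (-0.3484-0.0634i)·(+0.0751+0.0223i)  (-0.3398-0.5094i)·(-0.3056+0.0000i)  (+0.0749-0.3443i)·(-0.0751+0.0223i)  (-0.5136+0.3176i)·(+0.3203-0.2087i)
Y_2^-1(R⁻¹ n̂) = -0.056745+0.381351i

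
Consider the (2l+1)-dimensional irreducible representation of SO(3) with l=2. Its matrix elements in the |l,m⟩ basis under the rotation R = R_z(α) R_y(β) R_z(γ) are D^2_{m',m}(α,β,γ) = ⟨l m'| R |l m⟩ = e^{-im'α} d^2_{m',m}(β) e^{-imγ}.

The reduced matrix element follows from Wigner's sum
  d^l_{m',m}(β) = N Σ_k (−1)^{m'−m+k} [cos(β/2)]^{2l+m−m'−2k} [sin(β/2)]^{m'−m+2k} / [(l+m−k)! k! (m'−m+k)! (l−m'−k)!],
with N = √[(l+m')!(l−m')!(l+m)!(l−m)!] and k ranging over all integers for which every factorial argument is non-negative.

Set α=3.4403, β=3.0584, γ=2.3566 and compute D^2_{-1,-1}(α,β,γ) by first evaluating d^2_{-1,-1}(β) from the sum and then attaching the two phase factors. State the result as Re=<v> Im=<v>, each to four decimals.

Re=-0.0046 Im=0.0024

First d^2_{-1,-1}(β=3.0584), then the phase factors e^{-i(-1)α} and e^{-i(-1)γ}:
c=cos(3.0584/2)=0.041584, s=sin(3.0584/2)=0.999135; N=√[1·6·1·6]=6.000000
The bounds max(0,m−m')=0 and min(l+m,l−m')=1 give 2 terms
  k=0: (−1)^0·6.0000/(6)·0.0416^4·0.9991^0 = +0.000003
  k=1: (−1)^1·6.0000/(2)·0.0416^2·0.9991^2 = -0.005179
d^2_{-1,-1}(3.0584) = +0.000003 -0.005179 = -0.005176
Phases: e^{-i·(-1)·3.4403}=-0.955718-0.294285i, e^{-i·(-1)·2.3566}=-0.707393+0.706820i ⇒ D=-0.004576+0.002419i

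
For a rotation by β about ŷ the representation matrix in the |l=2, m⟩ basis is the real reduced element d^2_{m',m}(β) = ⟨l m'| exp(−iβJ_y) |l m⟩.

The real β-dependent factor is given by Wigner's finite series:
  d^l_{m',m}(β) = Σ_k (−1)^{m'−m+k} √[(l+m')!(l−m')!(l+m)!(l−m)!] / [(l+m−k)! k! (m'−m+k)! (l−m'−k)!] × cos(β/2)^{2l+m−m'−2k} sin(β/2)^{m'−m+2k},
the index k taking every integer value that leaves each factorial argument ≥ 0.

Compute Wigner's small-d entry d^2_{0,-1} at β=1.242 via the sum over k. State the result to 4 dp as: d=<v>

d^2_{0,-1}(β=1.242) via Wigner's sum:
Half-angle: c=0.813297, s=0.581849. N=√(2·2·1·6)=4.898979
k∈{0,1} keeps every argument non-negative
  k=0: (−1)^1·4.8990/(2)·0.8133^3·0.5818^1 = -0.766714
  k=1: (−1)^2·4.8990/(2)·0.8133^1·0.5818^3 = +0.392424
d^2_{0,-1}(1.242) = -0.766714 +0.392424 = -0.374290

d=-0.3743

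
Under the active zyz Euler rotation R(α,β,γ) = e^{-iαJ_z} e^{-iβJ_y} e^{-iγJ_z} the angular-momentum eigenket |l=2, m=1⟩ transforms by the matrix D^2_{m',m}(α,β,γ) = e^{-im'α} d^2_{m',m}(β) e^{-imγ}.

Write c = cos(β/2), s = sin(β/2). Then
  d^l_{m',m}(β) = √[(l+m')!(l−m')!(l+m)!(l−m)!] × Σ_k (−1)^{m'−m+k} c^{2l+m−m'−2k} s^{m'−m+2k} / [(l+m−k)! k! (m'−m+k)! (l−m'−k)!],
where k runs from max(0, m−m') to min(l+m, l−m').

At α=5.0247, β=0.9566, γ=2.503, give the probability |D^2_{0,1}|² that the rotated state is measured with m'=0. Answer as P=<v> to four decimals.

Split into d^2_{0,1}(β=0.9566) × two z-phases.
With c≡cos(β/2)=0.887779 and s≡sin(β/2)=0.460271, N=[2·2·6·1]^{1/2}=4.898979
k: max(0,(1)−(0))=1 … min(2+(1),2−(0))=2
  k=1: (−1)^0·4.8990/(2)·0.8878^3·0.4603^1 = +0.788866
  k=2: (−1)^1·4.8990/(2)·0.8878^1·0.4603^3 = -0.212041
d^2_{0,1}(0.9566) = +0.788866 -0.212041 = +0.576824
|D^2_{0,1}|² = |d^2_{0,1}(β)|² = (+0.576824)² = 0.332726 (the z-rotation phases have unit modulus)

P=0.3327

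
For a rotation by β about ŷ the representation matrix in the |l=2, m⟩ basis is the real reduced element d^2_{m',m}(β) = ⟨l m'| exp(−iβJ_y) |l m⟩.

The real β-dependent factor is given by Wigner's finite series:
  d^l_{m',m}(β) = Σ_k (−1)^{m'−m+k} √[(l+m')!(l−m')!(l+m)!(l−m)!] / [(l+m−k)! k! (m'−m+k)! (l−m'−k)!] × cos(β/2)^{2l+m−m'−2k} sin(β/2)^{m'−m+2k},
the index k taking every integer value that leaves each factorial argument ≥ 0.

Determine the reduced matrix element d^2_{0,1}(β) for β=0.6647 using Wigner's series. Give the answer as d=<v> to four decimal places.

d^2_{0,1}(β=0.6647) via Wigner's sum:
c=cos(0.6647/2)=0.945278, s=sin(0.6647/2)=0.326265; N=√[2·2·6·1]=4.898979
The bounds max(0,m−m')=1 and min(l+m,l−m')=2 give 2 terms
  k=1: (−1)^0·4.8990/(2)·0.9453^3·0.3263^1 = +0.675034
  k=2: (−1)^1·4.8990/(2)·0.9453^1·0.3263^3 = -0.080417
d^2_{0,1}(0.6647) = +0.675034 -0.080417 = +0.594617

d=0.5946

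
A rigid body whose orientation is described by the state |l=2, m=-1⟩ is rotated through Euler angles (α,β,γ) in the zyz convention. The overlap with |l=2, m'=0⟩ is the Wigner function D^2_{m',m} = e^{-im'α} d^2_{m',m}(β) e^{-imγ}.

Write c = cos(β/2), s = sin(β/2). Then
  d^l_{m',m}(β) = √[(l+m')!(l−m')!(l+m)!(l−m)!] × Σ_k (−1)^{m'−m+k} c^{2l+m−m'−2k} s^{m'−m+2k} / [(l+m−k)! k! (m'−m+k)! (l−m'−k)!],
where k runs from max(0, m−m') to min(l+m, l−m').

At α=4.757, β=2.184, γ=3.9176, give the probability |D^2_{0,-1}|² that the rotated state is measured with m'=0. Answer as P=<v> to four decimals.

First d^2_{0,-1}(β=2.184), then the phase factors e^{-i(0)α} and e^{-i(-1)γ}:
With c≡cos(β/2)=0.460711 and s≡sin(β/2)=0.887550, N=[2·2·1·6]^{1/2}=4.898979
The bounds max(0,m−m')=0 and min(l+m,l−m')=1 give 2 terms
  k=0: (−1)^1·4.8990/(2)·0.4607^3·0.8876^1 = -0.212596
  k=1: (−1)^2·4.8990/(2)·0.4607^1·0.8876^3 = +0.789011
d^2_{0,-1}(2.184) = -0.212596 +0.789011 = +0.576415
|D^2_{0,-1}|² = |d^2_{0,-1}(β)|² = (+0.576415)² = 0.332254 (the z-rotation phases have unit modulus)

P=0.3323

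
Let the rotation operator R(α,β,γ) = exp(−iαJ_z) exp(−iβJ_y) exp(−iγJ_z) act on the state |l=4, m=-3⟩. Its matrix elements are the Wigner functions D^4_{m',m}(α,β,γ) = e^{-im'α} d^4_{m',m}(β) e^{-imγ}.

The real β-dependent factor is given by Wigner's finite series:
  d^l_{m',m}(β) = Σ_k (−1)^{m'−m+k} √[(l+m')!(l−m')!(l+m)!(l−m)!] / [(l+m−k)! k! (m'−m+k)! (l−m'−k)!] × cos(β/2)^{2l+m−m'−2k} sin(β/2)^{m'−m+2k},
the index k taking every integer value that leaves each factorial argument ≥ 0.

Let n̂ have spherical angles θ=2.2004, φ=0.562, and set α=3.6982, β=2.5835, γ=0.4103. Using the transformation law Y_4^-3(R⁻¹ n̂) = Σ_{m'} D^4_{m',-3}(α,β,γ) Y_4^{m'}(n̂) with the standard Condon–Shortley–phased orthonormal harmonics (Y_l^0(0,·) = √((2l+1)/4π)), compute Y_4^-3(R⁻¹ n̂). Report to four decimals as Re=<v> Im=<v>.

Need the full column D^4_{m',-3} for m'=−4..4 at α=3.6982, β=2.5835, γ=0.4103.
cos(β/2)=0.275439, sin(β/2)=0.961319
d^4_{-4,-3}: single k=1 term ⇒ +0.000327;  D = -0.000311-0.000102i
d^4_{-3,-3}: k∈[0..1] ⇒ +0.000033 -0.002825 = -0.002792;  D = -0.002711+0.000666i
d^4_{-2,-3}: k∈[0..1] ⇒ -0.000433 +0.015809 = +0.015377;  D = -0.010741+0.011004i
d^4_{-1,-3}: k∈[0..1] ⇒ +0.003203 -0.065026 = -0.061823;  D = -0.013293+0.060377i
d^4_{0,-3}: k∈[0..1] ⇒ -0.016665 +0.202991 = +0.186327;  D = +0.062119+0.175667i
d^4_{1,-3}: k∈[0..1] ⇒ +0.065026 -0.475253 = -0.410227;  D = +0.320448+0.256123i
d^4_{2,-3}: k∈[0..1] ⇒ -0.192574 +0.781917 = +0.589343;  D = +0.585266+0.069197i
d^4_{3,-3}: k∈[0..1] ⇒ +0.419134 -0.729354 = -0.310220;  D = +0.280815-0.131833i
d^4_{4,-3}: single k=0 term ⇒ -0.591074;  D = -0.321579+0.495939i
Y_4^{m'}(θ=2.2004,φ=0.562) and Σ D·Y over m':
  (-0.0003-0.0001i)·(-0.1183-0.1472i)  (-0.0027+0.0007i)·(+0.0447+0.3866i)  (-0.0107+0.0110i)·(+0.1347-0.2812i)  (-0.0133+0.0604i)·(+0.1092-0.0687i)  (+0.0621+0.1757i)·(-0.3379+0.0000i)  (+0.3204+0.2561i)·(-0.1092-0.0687i)  (+0.5853+0.0692i)·(+0.1347+0.2812i)  (+0.2808-0.1318i)·(-0.0447+0.3866i)  (-0.3216+0.4959i)·(-0.1183+0.1472i)
Y_4^-3(R⁻¹ n̂) = +0.028491+0.084059i

Re=0.0285 Im=0.0841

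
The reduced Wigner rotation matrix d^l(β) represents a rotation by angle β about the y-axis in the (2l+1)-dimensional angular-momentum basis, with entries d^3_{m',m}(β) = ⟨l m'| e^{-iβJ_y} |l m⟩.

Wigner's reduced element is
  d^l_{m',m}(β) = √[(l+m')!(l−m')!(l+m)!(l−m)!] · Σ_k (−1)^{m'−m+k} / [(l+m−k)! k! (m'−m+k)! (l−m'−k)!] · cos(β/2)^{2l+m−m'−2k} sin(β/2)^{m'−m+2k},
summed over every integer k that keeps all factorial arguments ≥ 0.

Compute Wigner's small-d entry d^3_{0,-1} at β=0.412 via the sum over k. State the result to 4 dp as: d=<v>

d^3_{0,-1}(β=0.412) via Wigner's sum:
c=cos(0.412/2)=0.978857, s=sin(0.412/2)=0.204546; N=√[6·6·2·24]=41.569219
Admissible k: 0..2 (factorial args all ≥0)
  k=0: (−1)^1·41.5692/(12)·0.9789^5·0.2045^1 = -0.636763
  k=1: (−1)^2·41.5692/(4)·0.9789^3·0.2045^3 = +0.083415
  k=2: (−1)^3·41.5692/(12)·0.9789^1·0.2045^5 = -0.001214
d^3_{0,-1}(0.412) = -0.636763 +0.083415 -0.001214 = -0.554563

d=-0.5546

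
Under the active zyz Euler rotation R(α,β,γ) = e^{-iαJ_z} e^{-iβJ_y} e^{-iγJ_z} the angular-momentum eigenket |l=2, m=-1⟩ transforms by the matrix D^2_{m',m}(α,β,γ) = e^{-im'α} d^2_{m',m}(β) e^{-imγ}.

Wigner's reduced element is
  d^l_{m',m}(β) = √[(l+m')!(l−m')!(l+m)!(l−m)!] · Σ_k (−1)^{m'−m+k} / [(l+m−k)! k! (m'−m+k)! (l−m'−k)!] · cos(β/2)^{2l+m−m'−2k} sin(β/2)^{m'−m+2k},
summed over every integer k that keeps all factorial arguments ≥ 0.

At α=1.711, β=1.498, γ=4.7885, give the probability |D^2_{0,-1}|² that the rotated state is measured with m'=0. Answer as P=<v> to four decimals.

P=0.0079

Split into d^2_{0,-1}(β=1.498) × two z-phases.
Half-angle: c=0.732370, s=0.680907. N=√(2·2·1·6)=4.898979
k: max(0,(-1)−(0))=0 … min(2+(-1),2−(0))=1
  k=0: (−1)^1·4.8990/(2)·0.7324^3·0.6809^1 = -0.655172
  k=1: (−1)^2·4.8990/(2)·0.7324^1·0.6809^3 = +0.566329
d^2_{0,-1}(1.498) = -0.655172 +0.566329 = -0.088842
|D^2_{0,-1}|² = |d^2_{0,-1}(β)|² = (-0.088842)² = 0.007893 (the z-rotation phases have unit modulus)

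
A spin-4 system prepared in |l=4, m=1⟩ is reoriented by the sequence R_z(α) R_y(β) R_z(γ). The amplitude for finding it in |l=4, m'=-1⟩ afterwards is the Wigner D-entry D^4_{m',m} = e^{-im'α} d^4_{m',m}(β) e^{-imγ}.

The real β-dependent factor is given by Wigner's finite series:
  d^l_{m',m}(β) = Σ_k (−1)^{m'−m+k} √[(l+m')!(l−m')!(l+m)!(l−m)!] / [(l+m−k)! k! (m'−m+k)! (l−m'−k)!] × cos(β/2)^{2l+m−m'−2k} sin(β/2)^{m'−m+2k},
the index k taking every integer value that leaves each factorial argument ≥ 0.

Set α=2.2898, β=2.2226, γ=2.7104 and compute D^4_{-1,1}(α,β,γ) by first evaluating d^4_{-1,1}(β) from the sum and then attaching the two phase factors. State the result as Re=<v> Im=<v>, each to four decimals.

Split into d^4_{-1,1}(β=2.2226) × two z-phases.
c=cos(2.2226/2)=0.443497, s=sin(2.2226/2)=0.896276; N=√[6·120·120·6]=720.000000
The bounds max(0,m−m')=2 and min(l+m,l−m')=5 give 4 terms
  k=2: (−1)^0·720.0000/(72)·0.4435^6·0.8963^2 = +0.061126
  k=3: (−1)^1·720.0000/(24)·0.4435^4·0.8963^4 = -0.748945
  k=4: (−1)^2·720.0000/(48)·0.4435^2·0.8963^6 = +1.529406
  k=5: (−1)^3·720.0000/(720)·0.4435^0·0.8963^8 = -0.416422
d^4_{-1,1}(2.2226) = +0.061126 -0.748945 +1.529406 -0.416422 = +0.425164
D = (-0.658635+0.752462i)·(+0.425164)·(-0.908468-0.417955i) = +0.388109-0.173598i

Re=0.3881 Im=-0.1736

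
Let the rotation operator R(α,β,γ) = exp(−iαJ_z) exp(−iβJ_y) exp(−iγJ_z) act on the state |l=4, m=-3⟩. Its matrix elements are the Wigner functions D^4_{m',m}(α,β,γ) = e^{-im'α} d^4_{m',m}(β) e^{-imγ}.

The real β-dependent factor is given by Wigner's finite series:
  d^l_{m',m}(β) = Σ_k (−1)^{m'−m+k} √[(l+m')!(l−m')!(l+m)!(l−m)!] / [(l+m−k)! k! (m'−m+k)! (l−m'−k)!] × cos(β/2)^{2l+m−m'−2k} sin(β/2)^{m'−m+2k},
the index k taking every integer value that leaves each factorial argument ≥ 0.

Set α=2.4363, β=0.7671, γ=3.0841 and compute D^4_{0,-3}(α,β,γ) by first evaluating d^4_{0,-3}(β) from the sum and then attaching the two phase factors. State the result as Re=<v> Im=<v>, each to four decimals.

Re=0.3507 Im=-0.0611

First d^4_{0,-3}(β=0.7671), then the phase factors e^{-i(0)α} and e^{-i(-3)γ}:
c=cos(0.7671/2)=0.927342, s=sin(0.7671/2)=0.374215; N=√[24·24·1·5040]=1703.830978
The bounds max(0,m−m')=0 and min(l+m,l−m')=1 give 2 terms
  k=0: (−1)^3·1703.8310/(144)·0.9273^5·0.3742^3 = -0.425233
  k=1: (−1)^4·1703.8310/(144)·0.9273^3·0.3742^5 = +0.069245
d^4_{0,-3}(0.7671) = -0.425233 +0.069245 = -0.355988
Attach z-rotation phases: D = e^{-i(0)(2.4363)}·(-0.355988)·e^{-i(-3)(3.0841)} = +0.350706-0.061096i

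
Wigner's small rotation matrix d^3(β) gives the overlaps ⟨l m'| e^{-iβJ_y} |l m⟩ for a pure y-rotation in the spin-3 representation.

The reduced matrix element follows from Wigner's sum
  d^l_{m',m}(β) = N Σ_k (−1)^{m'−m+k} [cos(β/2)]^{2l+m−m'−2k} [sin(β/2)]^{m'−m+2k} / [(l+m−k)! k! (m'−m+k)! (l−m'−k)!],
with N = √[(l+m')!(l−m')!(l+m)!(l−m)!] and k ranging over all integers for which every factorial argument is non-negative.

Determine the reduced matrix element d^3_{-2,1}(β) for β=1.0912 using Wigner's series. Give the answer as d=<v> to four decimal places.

d=0.4503

d^3_{-2,1}(β=1.0912) via Wigner's sum:
Half-angle: c=0.854816, s=0.518931. N=√(1·120·24·2)=75.894664
Admissible k: 3..4 (factorial args all ≥0)
  k=3: (−1)^0·75.8947/(12)·0.8548^3·0.5189^3 = +0.552048
  k=4: (−1)^1·75.8947/(24)·0.8548^1·0.5189^5 = -0.101723
d^3_{-2,1}(1.0912) = +0.552048 -0.101723 = +0.450325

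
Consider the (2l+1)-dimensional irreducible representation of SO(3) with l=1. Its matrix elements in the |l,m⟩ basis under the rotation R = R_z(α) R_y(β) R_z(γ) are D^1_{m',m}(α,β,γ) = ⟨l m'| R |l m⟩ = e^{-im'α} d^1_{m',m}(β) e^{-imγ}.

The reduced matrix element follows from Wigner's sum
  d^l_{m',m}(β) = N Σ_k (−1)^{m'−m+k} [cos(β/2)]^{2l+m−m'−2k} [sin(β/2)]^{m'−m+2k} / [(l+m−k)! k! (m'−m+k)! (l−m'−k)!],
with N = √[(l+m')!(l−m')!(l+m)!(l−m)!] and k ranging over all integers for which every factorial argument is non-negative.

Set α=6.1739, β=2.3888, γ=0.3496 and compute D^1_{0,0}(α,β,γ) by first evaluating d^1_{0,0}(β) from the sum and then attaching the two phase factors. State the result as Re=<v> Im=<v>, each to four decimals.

Re=-0.7298 Im=0.0000

First d^1_{0,0}(β=2.3888), then the phase factors e^{-i(0)α} and e^{-i(0)γ}:
Half-angle: c=0.367571, s=0.929995. N=√(1·1·1·1)=1.000000
Admissible k: 0..1 (factorial args all ≥0)
  k=0: (−1)^0·1.0000/(1)·0.3676^2·0.9300^0 = +0.135109
  k=1: (−1)^1·1.0000/(1)·0.3676^0·0.9300^2 = -0.864891
d^1_{0,0}(2.3888) = +0.135109 -0.864891 = -0.729782
Phases: e^{-i·(0)·6.1739}=+1.000000+0.000000i, e^{-i·(0)·0.3496}=+1.000000+0.000000i ⇒ D=-0.729782+0.000000i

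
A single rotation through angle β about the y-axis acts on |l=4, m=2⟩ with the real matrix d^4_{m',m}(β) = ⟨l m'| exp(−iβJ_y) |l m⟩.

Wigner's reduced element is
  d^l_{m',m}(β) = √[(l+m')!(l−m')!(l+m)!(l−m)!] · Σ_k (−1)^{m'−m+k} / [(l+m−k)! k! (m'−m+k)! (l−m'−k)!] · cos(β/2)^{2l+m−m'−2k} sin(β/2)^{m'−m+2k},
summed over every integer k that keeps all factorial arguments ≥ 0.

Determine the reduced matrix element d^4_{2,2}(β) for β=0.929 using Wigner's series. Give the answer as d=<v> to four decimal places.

d^4_{2,2}(β=0.929) via Wigner's sum:
Half-angle: c=0.894046, s=0.447976. N=√(720·2·720·2)=1440.000000
The bounds max(0,m−m')=0 and min(l+m,l−m')=2 give 3 terms
  k=0: (−1)^0·1440.0000/(1440)·0.8940^8·0.4480^0 = +0.408204
  k=1: (−1)^1·1440.0000/(120)·0.8940^6·0.4480^2 = -1.229840
  k=2: (−1)^2·1440.0000/(96)·0.8940^4·0.4480^4 = +0.385965
d^4_{2,2}(0.929) = +0.408204 -1.229840 +0.385965 = -0.435670

d=-0.4357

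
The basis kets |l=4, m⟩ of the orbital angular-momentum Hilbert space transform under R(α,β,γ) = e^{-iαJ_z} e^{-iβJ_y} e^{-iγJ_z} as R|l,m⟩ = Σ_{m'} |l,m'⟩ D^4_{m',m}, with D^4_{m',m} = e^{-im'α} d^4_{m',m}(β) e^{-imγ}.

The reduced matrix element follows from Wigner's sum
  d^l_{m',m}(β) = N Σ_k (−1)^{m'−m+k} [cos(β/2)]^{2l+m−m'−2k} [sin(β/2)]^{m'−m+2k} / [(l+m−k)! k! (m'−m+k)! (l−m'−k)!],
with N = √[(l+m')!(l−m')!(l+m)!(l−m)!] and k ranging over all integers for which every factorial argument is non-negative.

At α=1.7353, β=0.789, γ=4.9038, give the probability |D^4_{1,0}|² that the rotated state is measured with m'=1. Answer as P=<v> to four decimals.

D^4_{1,0}(1.7353,0.789,4.9038) = e^{-i·1·1.7353}·d^4_{1,0}(0.789)·e^{-i·0·4.9038}. Compute d first:
Half-angle: c=0.923189, s=0.384347. N=√(120·6·24·24)=643.987578
Admissible k: 0..3 (factorial args all ≥0)
  k=0: (−1)^1·643.9876/(144)·0.9232^7·0.3843^1 = -0.982363
  k=1: (−1)^2·643.9876/(24)·0.9232^5·0.3843^3 = +1.021617
  k=2: (−1)^3·643.9876/(24)·0.9232^3·0.3843^5 = -0.177073
  k=3: (−1)^4·643.9876/(144)·0.9232^1·0.3843^7 = +0.005115
d^4_{1,0}(0.789) = -0.982363 +1.021617 -0.177073 +0.005115 = -0.132704
|D^4_{1,0}|² = |d^4_{1,0}(β)|² = (-0.132704)² = 0.017610 (the z-rotation phases have unit modulus)

P=0.0176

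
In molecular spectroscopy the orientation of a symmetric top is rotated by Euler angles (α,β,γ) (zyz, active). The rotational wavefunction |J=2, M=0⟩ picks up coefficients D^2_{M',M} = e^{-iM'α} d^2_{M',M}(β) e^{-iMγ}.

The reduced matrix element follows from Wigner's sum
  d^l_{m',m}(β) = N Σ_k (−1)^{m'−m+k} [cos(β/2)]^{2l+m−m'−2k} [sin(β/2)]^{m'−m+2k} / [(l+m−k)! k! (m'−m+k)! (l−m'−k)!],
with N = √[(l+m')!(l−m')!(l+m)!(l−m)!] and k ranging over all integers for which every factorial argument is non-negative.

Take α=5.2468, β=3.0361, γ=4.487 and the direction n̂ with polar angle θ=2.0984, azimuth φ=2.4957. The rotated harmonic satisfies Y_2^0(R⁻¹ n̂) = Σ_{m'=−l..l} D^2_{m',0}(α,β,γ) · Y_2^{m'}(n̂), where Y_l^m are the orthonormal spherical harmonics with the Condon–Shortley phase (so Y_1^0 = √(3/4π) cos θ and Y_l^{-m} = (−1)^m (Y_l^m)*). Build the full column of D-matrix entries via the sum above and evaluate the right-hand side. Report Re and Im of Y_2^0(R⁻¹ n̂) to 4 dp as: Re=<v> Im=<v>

Need the full column D^2_{m',0} for m'=−2..2 at α=5.2468, β=3.0361, γ=4.487.
cos(β/2)=0.052722, sin(β/2)=0.998609
d^2_{-2,0}: single k=2 term ⇒ +0.006790;  D = -0.003267-0.005952i
d^2_{-1,0}: k∈[1..2] ⇒ +0.000358 -0.128604 = -0.128245;  D = -0.065320+0.110364i
d^2_{0,0}: k∈[0..2] ⇒ +0.000008 -0.011087 +0.994449 = +0.983369;  D = +0.983369+0.000000i
d^2_{1,0}: k∈[0..1] ⇒ -0.000358 +0.128604 = +0.128245;  D = +0.065320+0.110364i
d^2_{2,0}: single k=0 term ⇒ +0.006790;  D = -0.003267+0.005952i
Y_2^{m'}(θ=2.0984,φ=2.4957) and Σ D·Y over m':
  (-0.0033-0.0060i)·(+0.0794+0.2772i)  (-0.0653+0.1104i)·(+0.2684+0.2023i)  (+0.9834+0.0000i)·(-0.0756+0.0000i)  (+0.0653+0.1104i)·(-0.2684+0.2023i)  (-0.0033+0.0060i)·(+0.0794-0.2772i)
Y_2^0(R⁻¹ n̂) = -0.151228+0.000000i

Re=-0.1512 Im=0.0000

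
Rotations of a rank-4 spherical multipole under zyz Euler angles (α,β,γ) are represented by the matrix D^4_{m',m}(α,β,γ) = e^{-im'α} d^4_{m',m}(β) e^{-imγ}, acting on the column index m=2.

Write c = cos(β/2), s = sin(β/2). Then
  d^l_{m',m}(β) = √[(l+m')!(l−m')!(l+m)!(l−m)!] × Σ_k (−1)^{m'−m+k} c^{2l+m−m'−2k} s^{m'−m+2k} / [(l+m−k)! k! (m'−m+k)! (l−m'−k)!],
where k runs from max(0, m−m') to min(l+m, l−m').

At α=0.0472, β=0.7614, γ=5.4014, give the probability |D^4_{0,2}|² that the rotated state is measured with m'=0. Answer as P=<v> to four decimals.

P=0.2520

First d^4_{0,2}(β=0.7614), then the phase factors e^{-i(0)α} and e^{-i(2)γ}:
With c≡cos(β/2)=0.928405 and s≡sin(β/2)=0.371570, N=[24·24·720·2]^{1/2}=910.735966
The bounds max(0,m−m')=2 and min(l+m,l−m')=4 give 3 terms
  k=2: (−1)^0·910.7360/(96)·0.9284^6·0.3716^2 = +0.838741
  k=3: (−1)^1·910.7360/(36)·0.9284^4·0.3716^4 = -0.358265
  k=4: (−1)^2·910.7360/(96)·0.9284^2·0.3716^6 = +0.021520
d^4_{0,2}(0.7614) = +0.838741 -0.358265 +0.021520 = +0.501996
|D^4_{0,2}|² = |d^4_{0,2}(β)|² = (+0.501996)² = 0.252000 (the z-rotation phases have unit modulus)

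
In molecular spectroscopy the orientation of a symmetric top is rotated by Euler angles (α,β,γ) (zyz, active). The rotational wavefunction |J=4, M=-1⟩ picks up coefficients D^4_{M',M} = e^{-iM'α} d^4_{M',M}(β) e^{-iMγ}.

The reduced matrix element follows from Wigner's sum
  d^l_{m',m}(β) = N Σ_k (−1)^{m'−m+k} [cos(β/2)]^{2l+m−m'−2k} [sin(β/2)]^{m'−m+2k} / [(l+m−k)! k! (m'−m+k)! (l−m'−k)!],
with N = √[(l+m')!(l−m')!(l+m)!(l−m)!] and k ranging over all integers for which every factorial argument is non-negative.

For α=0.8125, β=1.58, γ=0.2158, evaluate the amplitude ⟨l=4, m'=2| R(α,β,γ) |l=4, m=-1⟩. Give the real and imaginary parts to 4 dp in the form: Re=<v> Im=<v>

D^4_{2,-1}(0.8125,1.58,0.2158) = e^{-i·2·0.8125}·d^4_{2,-1}(1.58)·e^{-i·-1·0.2158}. Compute d first:
Half-angle: c=0.703845, s=0.710353. N=√(720·2·6·120)=1018.233765
k∈{0,1,2} keeps every argument non-negative
  k=0: (−1)^3·1018.2338/(72)·0.7038^5·0.7104^3 = -0.875637
  k=1: (−1)^4·1018.2338/(48)·0.7038^3·0.7104^5 = +1.337858
  k=2: (−1)^5·1018.2338/(240)·0.7038^1·0.7104^7 = -0.272542
d^4_{2,-1}(1.58) = -0.875637 +1.337858 -0.272542 = +0.189678
Phases: e^{-i·(2)·0.8125}=-0.054177-0.998531i, e^{-i·(-1)·0.2158}=+0.976805+0.214129i ⇒ D=+0.030518-0.187207i

Re=0.0305 Im=-0.1872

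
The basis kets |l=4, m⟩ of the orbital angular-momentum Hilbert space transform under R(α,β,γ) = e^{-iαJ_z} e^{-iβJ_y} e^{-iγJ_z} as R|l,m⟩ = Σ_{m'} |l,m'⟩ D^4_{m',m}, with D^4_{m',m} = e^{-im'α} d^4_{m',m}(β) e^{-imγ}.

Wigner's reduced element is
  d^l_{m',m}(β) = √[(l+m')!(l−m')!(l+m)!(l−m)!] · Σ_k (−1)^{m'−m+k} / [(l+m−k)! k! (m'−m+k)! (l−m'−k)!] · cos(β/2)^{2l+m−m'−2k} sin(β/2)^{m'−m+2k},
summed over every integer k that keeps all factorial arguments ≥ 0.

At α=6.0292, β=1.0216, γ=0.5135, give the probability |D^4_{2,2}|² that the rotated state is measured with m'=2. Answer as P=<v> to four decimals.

P=0.1870

D^4_{2,2}(6.0292,1.0216,0.5135) = e^{-i·2·6.0292}·d^4_{2,2}(1.0216)·e^{-i·2·0.5135}. Compute d first:
Half-angle: c=0.872354, s=0.488875. N=√(720·2·720·2)=1440.000000
k∈{0,1,2} keeps every argument non-negative
  k=0: (−1)^0·1440.0000/(1440)·0.8724^8·0.4889^0 = +0.335383
  k=1: (−1)^1·1440.0000/(120)·0.8724^6·0.4889^2 = -1.263959
  k=2: (−1)^2·1440.0000/(96)·0.8724^4·0.4889^4 = +0.496197
d^4_{2,2}(1.0216) = +0.335383 -1.263959 +0.496197 = -0.432379
|D^4_{2,2}|² = |d^4_{2,2}(β)|² = (-0.432379)² = 0.186952 (the z-rotation phases have unit modulus)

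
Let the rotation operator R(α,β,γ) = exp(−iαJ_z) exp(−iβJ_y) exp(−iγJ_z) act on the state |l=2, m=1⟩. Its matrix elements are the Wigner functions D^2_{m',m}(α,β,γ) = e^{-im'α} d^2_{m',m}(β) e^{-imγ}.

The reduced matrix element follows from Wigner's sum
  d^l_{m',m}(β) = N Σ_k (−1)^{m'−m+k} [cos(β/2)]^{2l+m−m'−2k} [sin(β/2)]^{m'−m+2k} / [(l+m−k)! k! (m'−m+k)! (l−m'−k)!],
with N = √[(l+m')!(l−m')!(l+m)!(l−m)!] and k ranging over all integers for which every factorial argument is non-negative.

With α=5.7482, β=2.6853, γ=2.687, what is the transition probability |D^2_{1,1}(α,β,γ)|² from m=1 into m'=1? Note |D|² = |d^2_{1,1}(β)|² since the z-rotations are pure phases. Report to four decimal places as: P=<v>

P=0.0204

D^2_{1,1}(5.7482,2.6853,2.687) = e^{-i·1·5.7482}·d^2_{1,1}(2.6853)·e^{-i·1·2.687}. Compute d first:
c=cos(2.6853/2)=0.226172, s=sin(2.6853/2)=0.974087; N=√[6·1·6·1]=6.000000
k: max(0,(1)−(1))=0 … min(2+(1),2−(1))=1
  k=0: (−1)^0·6.0000/(6)·0.2262^4·0.9741^0 = +0.002617
  k=1: (−1)^1·6.0000/(2)·0.2262^2·0.9741^2 = -0.145612
d^2_{1,1}(2.6853) = +0.002617 -0.145612 = -0.142995
|D^2_{1,1}|² = |d^2_{1,1}(β)|² = (-0.142995)² = 0.020448 (the z-rotation phases have unit modulus)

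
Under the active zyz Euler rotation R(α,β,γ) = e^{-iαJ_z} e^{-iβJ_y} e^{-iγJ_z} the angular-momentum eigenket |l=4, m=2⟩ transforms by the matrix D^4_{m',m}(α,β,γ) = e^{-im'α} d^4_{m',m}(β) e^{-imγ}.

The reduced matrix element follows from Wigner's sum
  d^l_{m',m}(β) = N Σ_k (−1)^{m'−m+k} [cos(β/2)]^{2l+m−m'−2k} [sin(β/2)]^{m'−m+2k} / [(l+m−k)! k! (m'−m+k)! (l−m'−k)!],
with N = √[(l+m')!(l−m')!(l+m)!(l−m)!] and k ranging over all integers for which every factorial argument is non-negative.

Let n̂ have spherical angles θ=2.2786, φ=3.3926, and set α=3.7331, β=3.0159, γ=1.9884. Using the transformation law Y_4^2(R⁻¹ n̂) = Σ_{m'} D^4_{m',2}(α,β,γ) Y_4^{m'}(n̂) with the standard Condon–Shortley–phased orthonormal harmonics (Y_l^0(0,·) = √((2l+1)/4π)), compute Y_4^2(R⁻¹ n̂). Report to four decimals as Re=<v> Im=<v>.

Re=-0.4268 Im=0.0292

Need the full column D^4_{m',2} for m'=−4..4 at α=3.7331, β=3.0159, γ=1.9884.
cos(β/2)=0.062805, sin(β/2)=0.998026
d^4_{-4,2}: single k=6 term ⇒ +0.020626;  D = -0.000824-0.020610i
d^4_{-3,2}: k∈[5..6] ⇒ +0.002753 -0.231766 = -0.229013;  D = -0.135196-0.184849i
d^4_{-2,2}: k∈[4..6] ⇒ +0.000232 -0.046776 +0.984315 = +0.937771;  D = -0.881620-0.319627i
d^4_{-1,2}: k∈[3..5] ⇒ +0.000014 -0.005204 +0.262798 = +0.257609;  D = +0.249997-0.062160i
d^4_{0,2}: k∈[2..4] ⇒ +0.000001 -0.000391 +0.036979 = +0.036589;  D = -0.024552+0.027129i
d^4_{1,2}: k∈[1..3] ⇒ +0.000000 -0.000021 +0.003469 = +0.003448;  D = +0.000495-0.003413i
d^4_{2,2}: k∈[0..2] ⇒ +0.000000 -0.000001 +0.000232 = +0.000231;  D = +0.000100+0.000208i
d^4_{3,2}: k∈[0..1] ⇒ -0.000000 +0.000011 = +0.000011;  D = -0.000009-0.000006i
d^4_{4,2}: single k=0 term ⇒ +0.000000;  D = +0.000000-0.000000i
Y_4^{m'}(θ=2.2786,φ=3.3926) and Σ D·Y over m':
  (-0.0008-0.0206i)·(+0.0792-0.1244i)  (-0.1352-0.1848i)·(+0.2604-0.2441i)  (-0.8816-0.3196i)·(+0.3316-0.1820i)  (+0.2500-0.0622i)·(-0.0093+0.0024i)  (-0.0246+0.0271i)·(-0.3626+0.0000i)  (+0.0005-0.0034i)·(+0.0093+0.0024i)  (+0.0001+0.0002i)·(+0.3316+0.1820i)  (-0.0000-0.0000i)·(-0.2604-0.2441i)  (+0.0000-0.0000i)·(+0.0792+0.1244i)
Y_4^2(R⁻¹ n̂) = -0.426783+0.029218i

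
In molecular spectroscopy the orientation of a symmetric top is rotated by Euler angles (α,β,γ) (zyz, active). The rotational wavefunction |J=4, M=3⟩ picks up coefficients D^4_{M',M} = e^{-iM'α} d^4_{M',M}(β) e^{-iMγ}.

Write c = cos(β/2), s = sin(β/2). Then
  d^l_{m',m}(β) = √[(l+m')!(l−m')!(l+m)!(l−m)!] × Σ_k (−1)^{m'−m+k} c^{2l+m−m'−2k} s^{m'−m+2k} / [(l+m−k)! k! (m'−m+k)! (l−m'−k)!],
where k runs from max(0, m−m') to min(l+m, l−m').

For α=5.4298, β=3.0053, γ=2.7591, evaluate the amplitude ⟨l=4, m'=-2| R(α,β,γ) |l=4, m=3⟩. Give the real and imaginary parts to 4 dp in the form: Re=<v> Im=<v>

Re=0.2095 Im=-0.1311

Split into d^4_{-2,3}(β=3.0053) × two z-phases.
c=cos(3.0053/2)=0.068094, s=sin(3.0053/2)=0.997679; N=√[2·720·5040·1]=2693.993318
Admissible k: 5..6 (factorial args all ≥0)
  k=5: (−1)^0·2693.9933/(240)·0.0681^3·0.9977^5 = +0.003503
  k=6: (−1)^1·2693.9933/(720)·0.0681^1·0.9977^7 = -0.250672
d^4_{-2,3}(3.0053) = +0.003503 -0.250672 = -0.247169
D = (-0.135556-0.990770i)·(-0.247169)·(-0.410788-0.911731i) = +0.209508-0.131145i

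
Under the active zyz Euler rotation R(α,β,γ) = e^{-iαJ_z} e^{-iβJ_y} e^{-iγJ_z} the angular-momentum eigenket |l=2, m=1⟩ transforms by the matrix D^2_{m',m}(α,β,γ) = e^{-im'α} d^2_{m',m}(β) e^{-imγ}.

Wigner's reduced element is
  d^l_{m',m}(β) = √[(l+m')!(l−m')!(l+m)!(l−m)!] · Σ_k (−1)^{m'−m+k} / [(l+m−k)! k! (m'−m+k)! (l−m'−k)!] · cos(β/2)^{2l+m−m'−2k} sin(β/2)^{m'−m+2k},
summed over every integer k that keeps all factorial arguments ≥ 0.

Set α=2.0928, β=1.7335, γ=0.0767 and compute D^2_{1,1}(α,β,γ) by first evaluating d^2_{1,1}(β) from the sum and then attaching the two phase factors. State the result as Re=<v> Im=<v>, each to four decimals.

D^2_{1,1}(2.0928,1.7335,0.0767) = e^{-i·1·2.0928}·d^2_{1,1}(1.7335)·e^{-i·1·0.0767}. Compute d first:
Half-angle: c=0.647307, s=0.762229. N=√(6·1·6·1)=6.000000
The bounds max(0,m−m')=0 and min(l+m,l−m')=1 give 2 terms
  k=0: (−1)^0·6.0000/(6)·0.6473^4·0.7622^0 = +0.175567
  k=1: (−1)^1·6.0000/(2)·0.6473^2·0.7622^2 = -0.730320
d^2_{1,1}(1.7335) = +0.175567 -0.730320 = -0.554754
Attach z-rotation phases: D = e^{-i(1)(2.0928)}·(-0.554754)·e^{-i(1)(0.0767)} = +0.312644+0.458264i

Re=0.3126 Im=0.4583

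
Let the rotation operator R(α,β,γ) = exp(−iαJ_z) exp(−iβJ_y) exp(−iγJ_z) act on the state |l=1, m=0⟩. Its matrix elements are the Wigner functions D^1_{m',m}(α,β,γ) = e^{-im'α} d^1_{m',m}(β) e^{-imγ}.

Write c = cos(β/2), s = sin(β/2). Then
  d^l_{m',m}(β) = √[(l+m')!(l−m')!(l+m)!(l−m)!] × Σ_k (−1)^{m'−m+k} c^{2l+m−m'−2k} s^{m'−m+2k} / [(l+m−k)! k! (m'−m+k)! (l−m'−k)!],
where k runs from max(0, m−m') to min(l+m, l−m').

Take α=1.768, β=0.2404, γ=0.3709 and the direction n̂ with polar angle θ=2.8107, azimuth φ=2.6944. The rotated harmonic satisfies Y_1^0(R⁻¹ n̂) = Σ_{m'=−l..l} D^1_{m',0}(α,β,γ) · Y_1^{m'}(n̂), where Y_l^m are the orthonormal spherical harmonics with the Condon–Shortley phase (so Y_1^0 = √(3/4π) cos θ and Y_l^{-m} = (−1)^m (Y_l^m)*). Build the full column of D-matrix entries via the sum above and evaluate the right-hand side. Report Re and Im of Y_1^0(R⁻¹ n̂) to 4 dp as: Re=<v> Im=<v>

Need the full column D^1_{m',0} for m'=−1..1 at α=1.768, β=0.2404, γ=0.3709.
cos(β/2)=0.992785, sin(β/2)=0.119911
d^1_{-1,0}: single k=1 term ⇒ +0.168356;  D = -0.032986+0.165093i
d^1_{0,0}: k∈[0..1] ⇒ +0.985621 -0.014379 = +0.971243;  D = +0.971243+0.000000i
d^1_{1,0}: single k=0 term ⇒ -0.168356;  D = +0.032986+0.165093i
Y_1^{m'}(θ=2.8107,φ=2.6944) and Σ D·Y over m':
  (-0.0330+0.1651i)·(-0.1012-0.0485i)  (+0.9712+0.0000i)·(-0.4621+0.0000i)  (+0.0330+0.1651i)·(+0.1012-0.0485i)
Y_1^0(R⁻¹ n̂) = -0.426105+0.000000i

Re=-0.4261 Im=0.0000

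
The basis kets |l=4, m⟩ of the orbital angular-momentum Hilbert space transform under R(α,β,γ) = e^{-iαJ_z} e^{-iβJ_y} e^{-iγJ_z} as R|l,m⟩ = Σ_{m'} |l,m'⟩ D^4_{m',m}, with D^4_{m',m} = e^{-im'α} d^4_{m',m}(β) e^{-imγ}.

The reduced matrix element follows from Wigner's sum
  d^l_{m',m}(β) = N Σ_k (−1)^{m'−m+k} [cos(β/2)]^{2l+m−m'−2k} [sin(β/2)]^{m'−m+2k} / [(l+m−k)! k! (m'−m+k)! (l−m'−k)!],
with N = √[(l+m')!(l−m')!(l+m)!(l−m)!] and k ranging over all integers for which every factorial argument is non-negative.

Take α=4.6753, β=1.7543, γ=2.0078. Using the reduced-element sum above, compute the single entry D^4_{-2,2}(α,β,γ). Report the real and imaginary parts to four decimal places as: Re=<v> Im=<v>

Re=-0.0090 Im=0.0126

Split into d^4_{-2,2}(β=1.7543) × two z-phases.
Half-angle: c=0.639345, s=0.768920. N=√(2·720·720·2)=1440.000000
k: max(0,(2)−(-2))=4 … min(4+(2),4−(-2))=6
  k=4: (−1)^0·1440.0000/(96)·0.6393^4·0.7689^4 = +0.876107
  k=5: (−1)^1·1440.0000/(120)·0.6393^2·0.7689^6 = -1.013768
  k=6: (−1)^2·1440.0000/(1440)·0.6393^0·0.7689^8 = +0.122194
d^4_{-2,2}(1.7543) = +0.876107 -1.013768 +0.122194 = -0.015467
Attach z-rotation phases: D = e^{-i(-2)(4.6753)}·(-0.015467)·e^{-i(2)(2.0078)} = -0.009020+0.012565i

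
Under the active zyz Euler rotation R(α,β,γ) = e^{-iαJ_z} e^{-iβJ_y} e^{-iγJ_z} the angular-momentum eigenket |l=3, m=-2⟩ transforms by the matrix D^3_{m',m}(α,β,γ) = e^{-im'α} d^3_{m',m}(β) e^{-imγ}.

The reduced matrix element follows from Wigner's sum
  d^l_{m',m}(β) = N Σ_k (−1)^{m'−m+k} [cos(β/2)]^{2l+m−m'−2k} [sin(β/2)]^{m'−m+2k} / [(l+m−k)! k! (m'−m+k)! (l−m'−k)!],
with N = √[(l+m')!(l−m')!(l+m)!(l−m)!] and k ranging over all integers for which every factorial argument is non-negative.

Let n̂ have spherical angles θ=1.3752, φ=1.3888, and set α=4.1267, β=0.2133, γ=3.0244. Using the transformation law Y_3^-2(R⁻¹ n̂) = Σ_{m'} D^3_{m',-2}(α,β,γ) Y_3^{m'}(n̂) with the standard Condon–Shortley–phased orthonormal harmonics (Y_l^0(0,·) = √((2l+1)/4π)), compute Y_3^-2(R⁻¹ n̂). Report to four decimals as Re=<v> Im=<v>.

Need the full column D^3_{m',-2} for m'=−3..3 at α=4.1267, β=0.2133, γ=3.0244.
cos(β/2)=0.994318, sin(β/2)=0.106448
d^3_{-3,-2}: single k=1 term ⇒ +0.253419;  D = +0.231327-0.103486i
d^3_{-2,-2}: k∈[0..1] ⇒ +0.966390 -0.055379 = +0.911011;  D = -0.149665+0.898633i
d^3_{-1,-2}: k∈[0..1] ⇒ -0.327163 +0.007499 = -0.319664;  D = +0.233737+0.218064i
d^3_{0,-2}: k∈[0..1] ⇒ +0.060665 -0.000695 = +0.059970;  D = +0.058330-0.013928i
d^3_{1,-2}: k∈[0..1] ⇒ -0.007499 +0.000043 = -0.007456;  D = +0.002566-0.007001i
d^3_{2,-2}: k∈[0..1] ⇒ +0.000635 -0.000001 = +0.000633;  D = -0.000375-0.000510i
d^3_{3,-2}: single k=0 term ⇒ -0.000033;  D = -0.000033+0.000002i
Y_3^{m'}(θ=1.3752,φ=1.3888) and Σ D·Y over m':
  (+0.2313-0.1035i)·(-0.2045+0.3366i)  (-0.1497+0.8986i)·(-0.1786-0.0680i)  (+0.2337+0.2181i)·(-0.0465+0.2529i)  (+0.0583-0.0139i)·(-0.2039+0.0000i)  (+0.0026-0.0070i)·(+0.0465+0.2529i)  (-0.0004-0.0005i)·(-0.1786+0.0680i)  (-0.0000+0.0000i)·(+0.2045+0.3366i)
Y_3^-2(R⁻¹ n̂) = -0.000536+0.000884i

Re=-0.0005 Im=0.0009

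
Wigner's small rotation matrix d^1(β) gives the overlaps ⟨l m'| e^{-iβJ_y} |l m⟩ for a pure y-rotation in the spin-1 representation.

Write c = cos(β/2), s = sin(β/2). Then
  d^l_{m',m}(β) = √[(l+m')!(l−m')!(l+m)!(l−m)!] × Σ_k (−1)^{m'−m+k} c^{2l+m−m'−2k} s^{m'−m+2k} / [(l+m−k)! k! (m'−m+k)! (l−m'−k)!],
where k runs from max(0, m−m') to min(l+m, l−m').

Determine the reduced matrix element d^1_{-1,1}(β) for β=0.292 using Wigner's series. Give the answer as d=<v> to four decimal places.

d^1_{-1,1}(β=0.292) via Wigner's sum:
Half-angle: c=0.989361, s=0.145482. N=√(1·2·2·1)=2.000000
k∈{2} keeps every argument non-negative
  k=2: (−1)^0·2.0000/(2)·0.9894^0·0.1455^2 = +0.021165
d^1_{-1,1}(0.292) = +0.021165

d=0.0212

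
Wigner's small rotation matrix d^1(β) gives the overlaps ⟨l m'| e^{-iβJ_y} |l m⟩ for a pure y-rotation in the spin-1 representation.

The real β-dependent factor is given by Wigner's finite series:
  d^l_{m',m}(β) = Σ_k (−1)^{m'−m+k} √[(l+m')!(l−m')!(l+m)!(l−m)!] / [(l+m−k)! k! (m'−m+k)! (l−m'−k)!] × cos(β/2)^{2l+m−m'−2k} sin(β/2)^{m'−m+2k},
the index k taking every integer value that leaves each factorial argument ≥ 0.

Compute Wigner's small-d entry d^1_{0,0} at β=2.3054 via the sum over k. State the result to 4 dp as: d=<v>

d^1_{0,0}(β=2.3054) via Wigner's sum:
c=cos(2.3054/2)=0.406021, s=sin(2.3054/2)=0.913864; N=√[1·1·1·1]=1.000000
k: max(0,(0)−(0))=0 … min(1+(0),1−(0))=1
  k=0: (−1)^0·1.0000/(1)·0.4060^2·0.9139^0 = +0.164853
  k=1: (−1)^1·1.0000/(1)·0.4060^0·0.9139^2 = -0.835147
d^1_{0,0}(2.3054) = +0.164853 -0.835147 = -0.670293

d=-0.6703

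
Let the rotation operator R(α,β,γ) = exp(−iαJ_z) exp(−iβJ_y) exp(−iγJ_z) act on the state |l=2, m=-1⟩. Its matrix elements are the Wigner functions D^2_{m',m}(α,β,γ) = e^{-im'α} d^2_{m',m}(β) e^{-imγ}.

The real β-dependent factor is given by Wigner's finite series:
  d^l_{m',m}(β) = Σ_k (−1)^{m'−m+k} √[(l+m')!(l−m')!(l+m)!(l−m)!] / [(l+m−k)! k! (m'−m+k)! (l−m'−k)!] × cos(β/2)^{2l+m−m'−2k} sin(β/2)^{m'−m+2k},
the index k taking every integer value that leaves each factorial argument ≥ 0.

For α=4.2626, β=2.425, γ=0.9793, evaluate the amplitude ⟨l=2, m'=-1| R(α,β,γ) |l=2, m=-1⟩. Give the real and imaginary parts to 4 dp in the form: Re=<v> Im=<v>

Re=-0.1558 Im=0.2662

First d^2_{-1,-1}(β=2.425), then the phase factors e^{-i(-1)α} and e^{-i(-1)γ}:
Half-angle: c=0.350679, s=0.936496. N=√(1·6·1·6)=6.000000
The bounds max(0,m−m')=0 and min(l+m,l−m')=1 give 2 terms
  k=0: (−1)^0·6.0000/(6)·0.3507^4·0.9365^0 = +0.015123
  k=1: (−1)^1·6.0000/(2)·0.3507^2·0.9365^2 = -0.323559
d^2_{-1,-1}(2.425) = +0.015123 -0.323559 = -0.308436
D = (-0.434776-0.900539i)·(-0.308436)·(+0.557604+0.830107i) = -0.155794+0.266197i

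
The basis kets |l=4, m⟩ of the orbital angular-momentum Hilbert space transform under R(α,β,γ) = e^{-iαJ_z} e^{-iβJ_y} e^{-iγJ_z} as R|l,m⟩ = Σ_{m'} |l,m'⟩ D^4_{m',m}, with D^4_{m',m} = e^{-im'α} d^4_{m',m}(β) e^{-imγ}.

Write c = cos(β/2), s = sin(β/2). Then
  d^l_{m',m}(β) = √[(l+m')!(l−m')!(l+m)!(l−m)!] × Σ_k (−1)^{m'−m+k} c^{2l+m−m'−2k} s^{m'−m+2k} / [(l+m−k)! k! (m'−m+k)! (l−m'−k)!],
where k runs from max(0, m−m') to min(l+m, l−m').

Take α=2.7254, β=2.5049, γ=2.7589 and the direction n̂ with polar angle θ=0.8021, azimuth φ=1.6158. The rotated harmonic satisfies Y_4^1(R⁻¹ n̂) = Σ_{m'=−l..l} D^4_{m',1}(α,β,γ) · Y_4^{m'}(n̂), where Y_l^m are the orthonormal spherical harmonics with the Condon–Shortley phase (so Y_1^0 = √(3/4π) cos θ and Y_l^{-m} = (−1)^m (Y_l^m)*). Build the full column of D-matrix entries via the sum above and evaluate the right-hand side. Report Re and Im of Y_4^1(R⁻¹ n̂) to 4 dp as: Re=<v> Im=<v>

Need the full column D^4_{m',1} for m'=−4..4 at α=2.7254, β=2.5049, γ=2.7589.
cos(β/2)=0.312996, sin(β/2)=0.949754
d^4_{-4,1}: single k=5 term ⇒ +0.177324;  D = -0.050488+0.169985i
d^4_{-3,1}: k∈[4..5] ⇒ +0.103305 -0.570711 = -0.467406;  D = -0.302864+0.356009i
d^4_{-2,1}: k∈[3..5] ⇒ +0.036395 -0.502667 +0.925666 = +0.459394;  D = -0.413722+0.199694i
d^4_{-1,1}: k∈[2..5] ⇒ +0.008481 -0.234274 +1.078543 -0.662049 = +0.190702;  D = +0.190595-0.006387i
d^4_{0,1}: k∈[1..4] ⇒ +0.001250 -0.069055 +0.635829 -0.975738 = -0.407714;  D = +0.378221+0.152248i
d^4_{1,1}: k∈[0..3] ⇒ +0.000092 -0.012722 +0.234274 -0.719029 = -0.497385;  D = -0.346929-0.356416i
d^4_{2,1}: k∈[0..2] ⇒ -0.001186 +0.054593 -0.335112 = -0.281704;  D = +0.098107+0.264069i
d^4_{3,1}: k∈[0..1] ⇒ +0.006732 -0.103305 = -0.096573;  D = +0.005837-0.096397i
d^4_{4,1}: single k=0 term ⇒ -0.019259;  D = -0.008836+0.017112i
Y_4^{m'}(θ=0.8021,φ=1.6158) and Σ D·Y over m':
  (-0.0505+0.1700i)·(+0.1162-0.0212i)  (-0.3029+0.3560i)·(+0.0435+0.3202i)  (-0.4137+0.1997i)·(-0.4102+0.0370i)  (+0.1906-0.0064i)·(-0.0041-0.0905i)  (+0.3782+0.1522i)·(-0.3516+0.0000i)  (-0.3469-0.3564i)·(+0.0041-0.0905i)  (+0.0981+0.2641i)·(-0.4102-0.0370i)  (+0.0058-0.0964i)·(-0.0435+0.3202i)  (-0.0088+0.0171i)·(+0.1162+0.0212i)
Y_4^1(R⁻¹ n̂) = -0.136368-0.302833i

Re=-0.1364 Im=-0.3028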